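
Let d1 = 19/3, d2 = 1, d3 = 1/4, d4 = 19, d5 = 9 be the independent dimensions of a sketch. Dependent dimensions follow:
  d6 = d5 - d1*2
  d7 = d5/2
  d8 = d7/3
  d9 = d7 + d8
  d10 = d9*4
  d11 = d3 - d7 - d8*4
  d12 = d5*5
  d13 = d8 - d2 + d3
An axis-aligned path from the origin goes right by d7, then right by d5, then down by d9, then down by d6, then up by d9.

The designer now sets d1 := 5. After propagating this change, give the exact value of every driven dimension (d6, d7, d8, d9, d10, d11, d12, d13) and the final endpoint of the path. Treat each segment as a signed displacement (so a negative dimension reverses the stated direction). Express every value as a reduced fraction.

Apply edit: d1 := 5
  d6 = d5 - d1*2 = -1
  d7 = d5/2 = 9/2
  d8 = d7/3 = 3/2
  d9 = d7 + d8 = 6
  d10 = d9*4 = 24
  d11 = d3 - d7 - d8*4 = -41/4
  d12 = d5*5 = 45
  d13 = d8 - d2 + d3 = 3/4
Walk from origin (0, 0):
  seg 1: right by d7 = 9/2 → (9/2, 0)
  seg 2: right by d5 = 9 → (27/2, 0)
  seg 3: down by d9 = 6 → (27/2, -6)
  seg 4: down by d6 = -1 → (27/2, -5)
  seg 5: up by d9 = 6 → (27/2, 1)

d6 = -1
d7 = 9/2
d8 = 3/2
d9 = 6
d10 = 24
d11 = -41/4
d12 = 45
d13 = 3/4
endpoint = (27/2, 1)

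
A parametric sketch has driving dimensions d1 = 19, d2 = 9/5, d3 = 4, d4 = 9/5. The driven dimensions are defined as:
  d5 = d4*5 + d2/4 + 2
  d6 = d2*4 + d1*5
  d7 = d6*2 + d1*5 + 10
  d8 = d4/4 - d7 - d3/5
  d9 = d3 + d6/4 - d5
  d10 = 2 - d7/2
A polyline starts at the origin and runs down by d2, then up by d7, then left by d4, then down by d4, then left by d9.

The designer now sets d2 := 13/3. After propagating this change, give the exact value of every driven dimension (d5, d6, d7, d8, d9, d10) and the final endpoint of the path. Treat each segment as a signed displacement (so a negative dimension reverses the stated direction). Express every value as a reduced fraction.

d5 = 145/12
d6 = 337/3
d7 = 989/3
d8 = -19801/60
d9 = 20
d10 = -977/6
endpoint = (-109/5, 4853/15)

Apply edit: d2 := 13/3
  d5 = d4*5 + d2/4 + 2 = 145/12
  d6 = d2*4 + d1*5 = 337/3
  d7 = d6*2 + d1*5 + 10 = 989/3
  d8 = d4/4 - d7 - d3/5 = -19801/60
  d9 = d3 + d6/4 - d5 = 20
  d10 = 2 - d7/2 = -977/6
Walk from origin (0, 0):
  seg 1: down by d2 = 13/3 → (0, -13/3)
  seg 2: up by d7 = 989/3 → (0, 976/3)
  seg 3: left by d4 = 9/5 → (-9/5, 976/3)
  seg 4: down by d4 = 9/5 → (-9/5, 4853/15)
  seg 5: left by d9 = 20 → (-109/5, 4853/15)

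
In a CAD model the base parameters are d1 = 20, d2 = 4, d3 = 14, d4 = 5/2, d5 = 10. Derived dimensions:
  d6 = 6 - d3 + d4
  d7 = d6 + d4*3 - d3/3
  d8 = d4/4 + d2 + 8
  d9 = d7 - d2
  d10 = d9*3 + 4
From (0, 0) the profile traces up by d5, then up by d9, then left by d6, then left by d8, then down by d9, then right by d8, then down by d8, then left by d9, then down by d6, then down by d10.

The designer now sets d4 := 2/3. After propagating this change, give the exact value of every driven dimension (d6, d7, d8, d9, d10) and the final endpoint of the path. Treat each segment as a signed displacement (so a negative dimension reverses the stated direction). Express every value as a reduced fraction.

d6 = -22/3
d7 = -10
d8 = 73/6
d9 = -14
d10 = -38
endpoint = (64/3, 259/6)

Apply edit: d4 := 2/3
  d6 = 6 - d3 + d4 = -22/3
  d7 = d6 + d4*3 - d3/3 = -10
  d8 = d4/4 + d2 + 8 = 73/6
  d9 = d7 - d2 = -14
  d10 = d9*3 + 4 = -38
Walk from origin (0, 0):
  seg 1: up by d5 = 10 → (0, 10)
  seg 2: up by d9 = -14 → (0, -4)
  seg 3: left by d6 = -22/3 → (22/3, -4)
  seg 4: left by d8 = 73/6 → (-29/6, -4)
  seg 5: down by d9 = -14 → (-29/6, 10)
  seg 6: right by d8 = 73/6 → (22/3, 10)
  seg 7: down by d8 = 73/6 → (22/3, -13/6)
  seg 8: left by d9 = -14 → (64/3, -13/6)
  seg 9: down by d6 = -22/3 → (64/3, 31/6)
  seg 10: down by d10 = -38 → (64/3, 259/6)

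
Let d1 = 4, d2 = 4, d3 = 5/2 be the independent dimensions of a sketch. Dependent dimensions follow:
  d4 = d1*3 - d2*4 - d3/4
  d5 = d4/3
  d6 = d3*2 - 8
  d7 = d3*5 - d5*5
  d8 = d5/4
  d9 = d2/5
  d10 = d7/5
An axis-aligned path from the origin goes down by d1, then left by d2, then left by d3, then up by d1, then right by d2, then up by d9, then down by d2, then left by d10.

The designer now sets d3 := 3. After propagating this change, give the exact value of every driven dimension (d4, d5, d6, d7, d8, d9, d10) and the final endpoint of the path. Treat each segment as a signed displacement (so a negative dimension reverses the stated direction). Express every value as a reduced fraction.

Apply edit: d3 := 3
  d4 = d1*3 - d2*4 - d3/4 = -19/4
  d5 = d4/3 = -19/12
  d6 = d3*2 - 8 = -2
  d7 = d3*5 - d5*5 = 275/12
  d8 = d5/4 = -19/48
  d9 = d2/5 = 4/5
  d10 = d7/5 = 55/12
Walk from origin (0, 0):
  seg 1: down by d1 = 4 → (0, -4)
  seg 2: left by d2 = 4 → (-4, -4)
  seg 3: left by d3 = 3 → (-7, -4)
  seg 4: up by d1 = 4 → (-7, 0)
  seg 5: right by d2 = 4 → (-3, 0)
  seg 6: up by d9 = 4/5 → (-3, 4/5)
  seg 7: down by d2 = 4 → (-3, -16/5)
  seg 8: left by d10 = 55/12 → (-91/12, -16/5)

d4 = -19/4
d5 = -19/12
d6 = -2
d7 = 275/12
d8 = -19/48
d9 = 4/5
d10 = 55/12
endpoint = (-91/12, -16/5)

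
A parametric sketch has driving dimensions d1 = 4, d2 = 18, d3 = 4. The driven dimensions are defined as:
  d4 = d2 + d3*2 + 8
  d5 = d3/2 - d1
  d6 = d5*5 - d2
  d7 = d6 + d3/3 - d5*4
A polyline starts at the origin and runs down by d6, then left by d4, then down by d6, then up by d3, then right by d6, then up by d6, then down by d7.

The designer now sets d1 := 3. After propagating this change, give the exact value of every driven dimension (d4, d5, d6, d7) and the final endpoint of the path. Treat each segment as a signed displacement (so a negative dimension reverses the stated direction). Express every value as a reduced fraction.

d4 = 34
d5 = -1
d6 = -23
d7 = -53/3
endpoint = (-57, 134/3)

Apply edit: d1 := 3
  d4 = d2 + d3*2 + 8 = 34
  d5 = d3/2 - d1 = -1
  d6 = d5*5 - d2 = -23
  d7 = d6 + d3/3 - d5*4 = -53/3
Walk from origin (0, 0):
  seg 1: down by d6 = -23 → (0, 23)
  seg 2: left by d4 = 34 → (-34, 23)
  seg 3: down by d6 = -23 → (-34, 46)
  seg 4: up by d3 = 4 → (-34, 50)
  seg 5: right by d6 = -23 → (-57, 50)
  seg 6: up by d6 = -23 → (-57, 27)
  seg 7: down by d7 = -53/3 → (-57, 134/3)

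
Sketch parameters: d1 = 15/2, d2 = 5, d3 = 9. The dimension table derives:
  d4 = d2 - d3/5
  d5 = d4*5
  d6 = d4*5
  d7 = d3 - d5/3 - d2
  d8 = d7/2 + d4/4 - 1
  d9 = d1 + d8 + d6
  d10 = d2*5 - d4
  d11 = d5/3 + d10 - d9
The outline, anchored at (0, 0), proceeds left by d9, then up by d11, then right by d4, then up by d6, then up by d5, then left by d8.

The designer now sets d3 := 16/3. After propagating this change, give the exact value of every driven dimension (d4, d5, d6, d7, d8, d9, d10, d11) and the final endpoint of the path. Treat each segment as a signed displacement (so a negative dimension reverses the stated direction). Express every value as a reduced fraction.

Apply edit: d3 := 16/3
  d4 = d2 - d3/5 = 59/15
  d5 = d4*5 = 59/3
  d6 = d4*5 = 59/3
  d7 = d3 - d5/3 - d2 = -56/9
  d8 = d7/2 + d4/4 - 1 = -563/180
  d9 = d1 + d8 + d6 = 4327/180
  d10 = d2*5 - d4 = 316/15
  d11 = d5/3 + d10 - d9 = 43/12
Walk from origin (0, 0):
  seg 1: left by d9 = 4327/180 → (-4327/180, 0)
  seg 2: up by d11 = 43/12 → (-4327/180, 43/12)
  seg 3: right by d4 = 59/15 → (-3619/180, 43/12)
  seg 4: up by d6 = 59/3 → (-3619/180, 93/4)
  seg 5: up by d5 = 59/3 → (-3619/180, 515/12)
  seg 6: left by d8 = -563/180 → (-764/45, 515/12)

d4 = 59/15
d5 = 59/3
d6 = 59/3
d7 = -56/9
d8 = -563/180
d9 = 4327/180
d10 = 316/15
d11 = 43/12
endpoint = (-764/45, 515/12)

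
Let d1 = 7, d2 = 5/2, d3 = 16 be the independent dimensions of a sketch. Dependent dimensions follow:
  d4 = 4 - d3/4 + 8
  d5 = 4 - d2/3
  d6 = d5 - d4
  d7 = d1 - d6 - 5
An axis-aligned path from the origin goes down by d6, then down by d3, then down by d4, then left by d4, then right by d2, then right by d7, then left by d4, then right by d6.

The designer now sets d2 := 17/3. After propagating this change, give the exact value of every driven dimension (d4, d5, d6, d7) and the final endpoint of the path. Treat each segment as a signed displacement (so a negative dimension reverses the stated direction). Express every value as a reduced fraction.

Apply edit: d2 := 17/3
  d4 = 4 - d3/4 + 8 = 8
  d5 = 4 - d2/3 = 19/9
  d6 = d5 - d4 = -53/9
  d7 = d1 - d6 - 5 = 71/9
Walk from origin (0, 0):
  seg 1: down by d6 = -53/9 → (0, 53/9)
  seg 2: down by d3 = 16 → (0, -91/9)
  seg 3: down by d4 = 8 → (0, -163/9)
  seg 4: left by d4 = 8 → (-8, -163/9)
  seg 5: right by d2 = 17/3 → (-7/3, -163/9)
  seg 6: right by d7 = 71/9 → (50/9, -163/9)
  seg 7: left by d4 = 8 → (-22/9, -163/9)
  seg 8: right by d6 = -53/9 → (-25/3, -163/9)

d4 = 8
d5 = 19/9
d6 = -53/9
d7 = 71/9
endpoint = (-25/3, -163/9)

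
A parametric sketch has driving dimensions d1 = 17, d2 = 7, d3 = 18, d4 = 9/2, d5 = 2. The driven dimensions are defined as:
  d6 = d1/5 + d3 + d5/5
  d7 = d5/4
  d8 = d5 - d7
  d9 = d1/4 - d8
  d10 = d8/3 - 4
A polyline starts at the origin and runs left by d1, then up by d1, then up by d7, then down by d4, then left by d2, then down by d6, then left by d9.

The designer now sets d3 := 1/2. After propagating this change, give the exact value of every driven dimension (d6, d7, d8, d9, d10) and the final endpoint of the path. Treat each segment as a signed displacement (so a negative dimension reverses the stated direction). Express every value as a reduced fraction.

d6 = 43/10
d7 = 1/2
d8 = 3/2
d9 = 11/4
d10 = -7/2
endpoint = (-107/4, 87/10)

Apply edit: d3 := 1/2
  d6 = d1/5 + d3 + d5/5 = 43/10
  d7 = d5/4 = 1/2
  d8 = d5 - d7 = 3/2
  d9 = d1/4 - d8 = 11/4
  d10 = d8/3 - 4 = -7/2
Walk from origin (0, 0):
  seg 1: left by d1 = 17 → (-17, 0)
  seg 2: up by d1 = 17 → (-17, 17)
  seg 3: up by d7 = 1/2 → (-17, 35/2)
  seg 4: down by d4 = 9/2 → (-17, 13)
  seg 5: left by d2 = 7 → (-24, 13)
  seg 6: down by d6 = 43/10 → (-24, 87/10)
  seg 7: left by d9 = 11/4 → (-107/4, 87/10)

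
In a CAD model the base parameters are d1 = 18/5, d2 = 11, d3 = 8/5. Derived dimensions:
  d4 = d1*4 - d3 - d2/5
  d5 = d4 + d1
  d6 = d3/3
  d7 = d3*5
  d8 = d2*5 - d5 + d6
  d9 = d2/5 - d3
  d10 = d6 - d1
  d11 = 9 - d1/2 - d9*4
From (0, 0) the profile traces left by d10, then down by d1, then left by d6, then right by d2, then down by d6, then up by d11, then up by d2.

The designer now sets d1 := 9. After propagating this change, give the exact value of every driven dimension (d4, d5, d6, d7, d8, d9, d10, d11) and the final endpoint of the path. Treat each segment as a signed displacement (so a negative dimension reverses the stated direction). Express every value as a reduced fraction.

d4 = 161/5
d5 = 206/5
d6 = 8/15
d7 = 8
d8 = 43/3
d9 = 3/5
d10 = -127/15
d11 = 21/10
endpoint = (284/15, 107/30)

Apply edit: d1 := 9
  d4 = d1*4 - d3 - d2/5 = 161/5
  d5 = d4 + d1 = 206/5
  d6 = d3/3 = 8/15
  d7 = d3*5 = 8
  d8 = d2*5 - d5 + d6 = 43/3
  d9 = d2/5 - d3 = 3/5
  d10 = d6 - d1 = -127/15
  d11 = 9 - d1/2 - d9*4 = 21/10
Walk from origin (0, 0):
  seg 1: left by d10 = -127/15 → (127/15, 0)
  seg 2: down by d1 = 9 → (127/15, -9)
  seg 3: left by d6 = 8/15 → (119/15, -9)
  seg 4: right by d2 = 11 → (284/15, -9)
  seg 5: down by d6 = 8/15 → (284/15, -143/15)
  seg 6: up by d11 = 21/10 → (284/15, -223/30)
  seg 7: up by d2 = 11 → (284/15, 107/30)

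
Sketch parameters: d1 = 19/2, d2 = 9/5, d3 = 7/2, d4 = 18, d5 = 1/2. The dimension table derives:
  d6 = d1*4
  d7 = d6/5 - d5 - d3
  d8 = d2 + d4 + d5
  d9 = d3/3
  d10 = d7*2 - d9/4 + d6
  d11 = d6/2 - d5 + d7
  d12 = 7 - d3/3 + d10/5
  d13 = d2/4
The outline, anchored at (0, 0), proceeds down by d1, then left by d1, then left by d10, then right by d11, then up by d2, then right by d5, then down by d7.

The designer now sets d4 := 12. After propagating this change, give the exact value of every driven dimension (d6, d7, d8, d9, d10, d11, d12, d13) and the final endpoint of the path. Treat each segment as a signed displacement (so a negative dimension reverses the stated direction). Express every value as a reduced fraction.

d6 = 38
d7 = 18/5
d8 = 143/10
d9 = 7/6
d10 = 5389/120
d11 = 221/10
d12 = 2963/200
d13 = 9/20
endpoint = (-3817/120, -113/10)

Apply edit: d4 := 12
  d6 = d1*4 = 38
  d7 = d6/5 - d5 - d3 = 18/5
  d8 = d2 + d4 + d5 = 143/10
  d9 = d3/3 = 7/6
  d10 = d7*2 - d9/4 + d6 = 5389/120
  d11 = d6/2 - d5 + d7 = 221/10
  d12 = 7 - d3/3 + d10/5 = 2963/200
  d13 = d2/4 = 9/20
Walk from origin (0, 0):
  seg 1: down by d1 = 19/2 → (0, -19/2)
  seg 2: left by d1 = 19/2 → (-19/2, -19/2)
  seg 3: left by d10 = 5389/120 → (-6529/120, -19/2)
  seg 4: right by d11 = 221/10 → (-3877/120, -19/2)
  seg 5: up by d2 = 9/5 → (-3877/120, -77/10)
  seg 6: right by d5 = 1/2 → (-3817/120, -77/10)
  seg 7: down by d7 = 18/5 → (-3817/120, -113/10)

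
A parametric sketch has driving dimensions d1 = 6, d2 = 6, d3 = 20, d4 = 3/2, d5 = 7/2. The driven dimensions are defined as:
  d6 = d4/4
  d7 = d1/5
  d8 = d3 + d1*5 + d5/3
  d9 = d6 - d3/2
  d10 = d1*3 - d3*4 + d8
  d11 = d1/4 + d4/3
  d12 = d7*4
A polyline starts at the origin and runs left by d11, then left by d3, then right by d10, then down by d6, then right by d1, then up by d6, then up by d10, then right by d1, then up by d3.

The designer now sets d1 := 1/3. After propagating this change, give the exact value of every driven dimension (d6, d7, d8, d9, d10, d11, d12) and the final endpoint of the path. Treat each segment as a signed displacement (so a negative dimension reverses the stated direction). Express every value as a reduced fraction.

d6 = 3/8
d7 = 1/15
d8 = 137/6
d9 = -77/8
d10 = -337/6
d11 = 7/12
d12 = 4/15
endpoint = (-913/12, -217/6)

Apply edit: d1 := 1/3
  d6 = d4/4 = 3/8
  d7 = d1/5 = 1/15
  d8 = d3 + d1*5 + d5/3 = 137/6
  d9 = d6 - d3/2 = -77/8
  d10 = d1*3 - d3*4 + d8 = -337/6
  d11 = d1/4 + d4/3 = 7/12
  d12 = d7*4 = 4/15
Walk from origin (0, 0):
  seg 1: left by d11 = 7/12 → (-7/12, 0)
  seg 2: left by d3 = 20 → (-247/12, 0)
  seg 3: right by d10 = -337/6 → (-307/4, 0)
  seg 4: down by d6 = 3/8 → (-307/4, -3/8)
  seg 5: right by d1 = 1/3 → (-917/12, -3/8)
  seg 6: up by d6 = 3/8 → (-917/12, 0)
  seg 7: up by d10 = -337/6 → (-917/12, -337/6)
  seg 8: right by d1 = 1/3 → (-913/12, -337/6)
  seg 9: up by d3 = 20 → (-913/12, -217/6)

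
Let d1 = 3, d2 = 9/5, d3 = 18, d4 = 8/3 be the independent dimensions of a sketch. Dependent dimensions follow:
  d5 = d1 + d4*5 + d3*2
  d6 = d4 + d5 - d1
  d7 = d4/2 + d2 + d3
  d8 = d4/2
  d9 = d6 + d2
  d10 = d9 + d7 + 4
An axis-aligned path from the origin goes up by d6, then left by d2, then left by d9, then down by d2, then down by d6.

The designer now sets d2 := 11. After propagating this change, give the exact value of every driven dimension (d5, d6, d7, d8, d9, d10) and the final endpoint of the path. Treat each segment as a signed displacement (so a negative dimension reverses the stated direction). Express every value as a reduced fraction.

d5 = 157/3
d6 = 52
d7 = 91/3
d8 = 4/3
d9 = 63
d10 = 292/3
endpoint = (-74, -11)

Apply edit: d2 := 11
  d5 = d1 + d4*5 + d3*2 = 157/3
  d6 = d4 + d5 - d1 = 52
  d7 = d4/2 + d2 + d3 = 91/3
  d8 = d4/2 = 4/3
  d9 = d6 + d2 = 63
  d10 = d9 + d7 + 4 = 292/3
Walk from origin (0, 0):
  seg 1: up by d6 = 52 → (0, 52)
  seg 2: left by d2 = 11 → (-11, 52)
  seg 3: left by d9 = 63 → (-74, 52)
  seg 4: down by d2 = 11 → (-74, 41)
  seg 5: down by d6 = 52 → (-74, -11)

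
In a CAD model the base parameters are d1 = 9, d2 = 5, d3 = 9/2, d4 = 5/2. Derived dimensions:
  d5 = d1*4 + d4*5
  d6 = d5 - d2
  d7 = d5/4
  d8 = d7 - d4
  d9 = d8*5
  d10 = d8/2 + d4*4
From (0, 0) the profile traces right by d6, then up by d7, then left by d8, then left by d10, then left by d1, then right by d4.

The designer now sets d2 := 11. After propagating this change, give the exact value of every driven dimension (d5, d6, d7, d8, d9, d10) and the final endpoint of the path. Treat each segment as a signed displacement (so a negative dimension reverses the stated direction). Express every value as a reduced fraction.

Apply edit: d2 := 11
  d5 = d1*4 + d4*5 = 97/2
  d6 = d5 - d2 = 75/2
  d7 = d5/4 = 97/8
  d8 = d7 - d4 = 77/8
  d9 = d8*5 = 385/8
  d10 = d8/2 + d4*4 = 237/16
Walk from origin (0, 0):
  seg 1: right by d6 = 75/2 → (75/2, 0)
  seg 2: up by d7 = 97/8 → (75/2, 97/8)
  seg 3: left by d8 = 77/8 → (223/8, 97/8)
  seg 4: left by d10 = 237/16 → (209/16, 97/8)
  seg 5: left by d1 = 9 → (65/16, 97/8)
  seg 6: right by d4 = 5/2 → (105/16, 97/8)

d5 = 97/2
d6 = 75/2
d7 = 97/8
d8 = 77/8
d9 = 385/8
d10 = 237/16
endpoint = (105/16, 97/8)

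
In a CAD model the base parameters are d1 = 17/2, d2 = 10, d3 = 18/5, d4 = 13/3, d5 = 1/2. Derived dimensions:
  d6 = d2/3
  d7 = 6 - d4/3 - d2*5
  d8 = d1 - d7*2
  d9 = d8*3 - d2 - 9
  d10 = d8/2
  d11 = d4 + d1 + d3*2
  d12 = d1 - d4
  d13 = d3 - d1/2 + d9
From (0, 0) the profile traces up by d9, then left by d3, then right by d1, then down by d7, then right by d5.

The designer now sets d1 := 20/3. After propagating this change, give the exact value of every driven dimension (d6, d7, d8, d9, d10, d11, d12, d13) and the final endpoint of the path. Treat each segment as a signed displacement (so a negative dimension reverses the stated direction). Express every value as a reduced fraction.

d6 = 10/3
d7 = -409/9
d8 = 878/9
d9 = 821/3
d10 = 439/9
d11 = 91/5
d12 = 7/3
d13 = 4109/15
endpoint = (107/30, 2872/9)

Apply edit: d1 := 20/3
  d6 = d2/3 = 10/3
  d7 = 6 - d4/3 - d2*5 = -409/9
  d8 = d1 - d7*2 = 878/9
  d9 = d8*3 - d2 - 9 = 821/3
  d10 = d8/2 = 439/9
  d11 = d4 + d1 + d3*2 = 91/5
  d12 = d1 - d4 = 7/3
  d13 = d3 - d1/2 + d9 = 4109/15
Walk from origin (0, 0):
  seg 1: up by d9 = 821/3 → (0, 821/3)
  seg 2: left by d3 = 18/5 → (-18/5, 821/3)
  seg 3: right by d1 = 20/3 → (46/15, 821/3)
  seg 4: down by d7 = -409/9 → (46/15, 2872/9)
  seg 5: right by d5 = 1/2 → (107/30, 2872/9)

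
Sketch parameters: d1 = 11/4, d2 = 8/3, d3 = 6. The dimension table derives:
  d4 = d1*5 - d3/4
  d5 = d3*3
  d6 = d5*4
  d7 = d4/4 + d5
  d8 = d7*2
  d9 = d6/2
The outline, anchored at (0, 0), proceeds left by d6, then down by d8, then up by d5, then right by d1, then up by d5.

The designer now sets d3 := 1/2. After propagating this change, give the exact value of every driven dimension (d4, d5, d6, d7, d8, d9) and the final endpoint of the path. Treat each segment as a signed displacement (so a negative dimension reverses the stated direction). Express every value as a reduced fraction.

d4 = 109/8
d5 = 3/2
d6 = 6
d7 = 157/32
d8 = 157/16
d9 = 3
endpoint = (-13/4, -109/16)

Apply edit: d3 := 1/2
  d4 = d1*5 - d3/4 = 109/8
  d5 = d3*3 = 3/2
  d6 = d5*4 = 6
  d7 = d4/4 + d5 = 157/32
  d8 = d7*2 = 157/16
  d9 = d6/2 = 3
Walk from origin (0, 0):
  seg 1: left by d6 = 6 → (-6, 0)
  seg 2: down by d8 = 157/16 → (-6, -157/16)
  seg 3: up by d5 = 3/2 → (-6, -133/16)
  seg 4: right by d1 = 11/4 → (-13/4, -133/16)
  seg 5: up by d5 = 3/2 → (-13/4, -109/16)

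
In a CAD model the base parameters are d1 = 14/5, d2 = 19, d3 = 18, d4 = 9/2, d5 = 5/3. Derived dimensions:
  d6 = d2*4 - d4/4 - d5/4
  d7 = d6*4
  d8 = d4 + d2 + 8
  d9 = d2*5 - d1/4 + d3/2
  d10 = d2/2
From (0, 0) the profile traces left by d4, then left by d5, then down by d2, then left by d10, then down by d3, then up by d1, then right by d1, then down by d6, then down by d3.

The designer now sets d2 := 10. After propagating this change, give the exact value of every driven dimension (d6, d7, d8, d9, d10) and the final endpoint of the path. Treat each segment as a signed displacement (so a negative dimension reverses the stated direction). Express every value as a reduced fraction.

Apply edit: d2 := 10
  d6 = d2*4 - d4/4 - d5/4 = 923/24
  d7 = d6*4 = 923/6
  d8 = d4 + d2 + 8 = 45/2
  d9 = d2*5 - d1/4 + d3/2 = 583/10
  d10 = d2/2 = 5
Walk from origin (0, 0):
  seg 1: left by d4 = 9/2 → (-9/2, 0)
  seg 2: left by d5 = 5/3 → (-37/6, 0)
  seg 3: down by d2 = 10 → (-37/6, -10)
  seg 4: left by d10 = 5 → (-67/6, -10)
  seg 5: down by d3 = 18 → (-67/6, -28)
  seg 6: up by d1 = 14/5 → (-67/6, -126/5)
  seg 7: right by d1 = 14/5 → (-251/30, -126/5)
  seg 8: down by d6 = 923/24 → (-251/30, -7639/120)
  seg 9: down by d3 = 18 → (-251/30, -9799/120)

d6 = 923/24
d7 = 923/6
d8 = 45/2
d9 = 583/10
d10 = 5
endpoint = (-251/30, -9799/120)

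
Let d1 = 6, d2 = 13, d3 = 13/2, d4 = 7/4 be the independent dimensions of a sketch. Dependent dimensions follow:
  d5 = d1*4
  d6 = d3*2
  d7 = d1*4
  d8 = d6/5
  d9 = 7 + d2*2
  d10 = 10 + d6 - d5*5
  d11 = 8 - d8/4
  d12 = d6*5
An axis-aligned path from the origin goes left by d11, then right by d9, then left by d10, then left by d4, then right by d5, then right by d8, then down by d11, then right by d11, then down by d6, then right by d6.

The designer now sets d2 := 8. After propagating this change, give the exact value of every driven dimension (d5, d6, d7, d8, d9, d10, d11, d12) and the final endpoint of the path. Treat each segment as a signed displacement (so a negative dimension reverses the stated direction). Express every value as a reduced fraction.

d5 = 24
d6 = 13
d7 = 24
d8 = 13/5
d9 = 23
d10 = -97
d11 = 147/20
d12 = 65
endpoint = (3157/20, -407/20)

Apply edit: d2 := 8
  d5 = d1*4 = 24
  d6 = d3*2 = 13
  d7 = d1*4 = 24
  d8 = d6/5 = 13/5
  d9 = 7 + d2*2 = 23
  d10 = 10 + d6 - d5*5 = -97
  d11 = 8 - d8/4 = 147/20
  d12 = d6*5 = 65
Walk from origin (0, 0):
  seg 1: left by d11 = 147/20 → (-147/20, 0)
  seg 2: right by d9 = 23 → (313/20, 0)
  seg 3: left by d10 = -97 → (2253/20, 0)
  seg 4: left by d4 = 7/4 → (1109/10, 0)
  seg 5: right by d5 = 24 → (1349/10, 0)
  seg 6: right by d8 = 13/5 → (275/2, 0)
  seg 7: down by d11 = 147/20 → (275/2, -147/20)
  seg 8: right by d11 = 147/20 → (2897/20, -147/20)
  seg 9: down by d6 = 13 → (2897/20, -407/20)
  seg 10: right by d6 = 13 → (3157/20, -407/20)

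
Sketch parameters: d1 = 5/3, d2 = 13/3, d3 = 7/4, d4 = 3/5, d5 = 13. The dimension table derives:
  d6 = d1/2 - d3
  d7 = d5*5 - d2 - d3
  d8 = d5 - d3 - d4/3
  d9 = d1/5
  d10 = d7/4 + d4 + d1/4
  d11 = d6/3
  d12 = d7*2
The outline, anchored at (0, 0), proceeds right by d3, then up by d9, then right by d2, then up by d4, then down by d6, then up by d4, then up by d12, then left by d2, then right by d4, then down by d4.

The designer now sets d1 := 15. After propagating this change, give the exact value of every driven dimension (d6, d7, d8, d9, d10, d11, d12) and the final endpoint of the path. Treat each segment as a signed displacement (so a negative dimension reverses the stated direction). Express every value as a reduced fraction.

Apply edit: d1 := 15
  d6 = d1/2 - d3 = 23/4
  d7 = d5*5 - d2 - d3 = 707/12
  d8 = d5 - d3 - d4/3 = 221/20
  d9 = d1/5 = 3
  d10 = d7/4 + d4 + d1/4 = 4579/240
  d11 = d6/3 = 23/12
  d12 = d7*2 = 707/6
Walk from origin (0, 0):
  seg 1: right by d3 = 7/4 → (7/4, 0)
  seg 2: up by d9 = 3 → (7/4, 3)
  seg 3: right by d2 = 13/3 → (73/12, 3)
  seg 4: up by d4 = 3/5 → (73/12, 18/5)
  seg 5: down by d6 = 23/4 → (73/12, -43/20)
  seg 6: up by d4 = 3/5 → (73/12, -31/20)
  seg 7: up by d12 = 707/6 → (73/12, 6977/60)
  seg 8: left by d2 = 13/3 → (7/4, 6977/60)
  seg 9: right by d4 = 3/5 → (47/20, 6977/60)
  seg 10: down by d4 = 3/5 → (47/20, 6941/60)

d6 = 23/4
d7 = 707/12
d8 = 221/20
d9 = 3
d10 = 4579/240
d11 = 23/12
d12 = 707/6
endpoint = (47/20, 6941/60)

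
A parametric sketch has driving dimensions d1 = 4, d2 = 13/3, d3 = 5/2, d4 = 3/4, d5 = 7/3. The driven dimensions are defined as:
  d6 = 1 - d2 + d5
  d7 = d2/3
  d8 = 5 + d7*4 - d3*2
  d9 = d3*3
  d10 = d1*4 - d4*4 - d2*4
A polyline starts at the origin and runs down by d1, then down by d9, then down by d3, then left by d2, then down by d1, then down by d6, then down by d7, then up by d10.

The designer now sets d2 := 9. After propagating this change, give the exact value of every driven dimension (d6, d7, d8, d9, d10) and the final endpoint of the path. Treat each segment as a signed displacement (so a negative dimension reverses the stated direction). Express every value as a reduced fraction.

Apply edit: d2 := 9
  d6 = 1 - d2 + d5 = -17/3
  d7 = d2/3 = 3
  d8 = 5 + d7*4 - d3*2 = 12
  d9 = d3*3 = 15/2
  d10 = d1*4 - d4*4 - d2*4 = -23
Walk from origin (0, 0):
  seg 1: down by d1 = 4 → (0, -4)
  seg 2: down by d9 = 15/2 → (0, -23/2)
  seg 3: down by d3 = 5/2 → (0, -14)
  seg 4: left by d2 = 9 → (-9, -14)
  seg 5: down by d1 = 4 → (-9, -18)
  seg 6: down by d6 = -17/3 → (-9, -37/3)
  seg 7: down by d7 = 3 → (-9, -46/3)
  seg 8: up by d10 = -23 → (-9, -115/3)

d6 = -17/3
d7 = 3
d8 = 12
d9 = 15/2
d10 = -23
endpoint = (-9, -115/3)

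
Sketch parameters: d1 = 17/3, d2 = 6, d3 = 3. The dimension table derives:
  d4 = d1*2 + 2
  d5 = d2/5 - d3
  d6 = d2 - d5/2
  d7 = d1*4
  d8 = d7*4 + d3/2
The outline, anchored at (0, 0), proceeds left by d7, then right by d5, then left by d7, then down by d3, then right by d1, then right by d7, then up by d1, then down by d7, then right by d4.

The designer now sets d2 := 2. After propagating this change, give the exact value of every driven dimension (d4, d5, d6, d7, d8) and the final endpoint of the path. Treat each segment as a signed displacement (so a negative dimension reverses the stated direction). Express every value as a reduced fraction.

Apply edit: d2 := 2
  d4 = d1*2 + 2 = 40/3
  d5 = d2/5 - d3 = -13/5
  d6 = d2 - d5/2 = 33/10
  d7 = d1*4 = 68/3
  d8 = d7*4 + d3/2 = 553/6
Walk from origin (0, 0):
  seg 1: left by d7 = 68/3 → (-68/3, 0)
  seg 2: right by d5 = -13/5 → (-379/15, 0)
  seg 3: left by d7 = 68/3 → (-719/15, 0)
  seg 4: down by d3 = 3 → (-719/15, -3)
  seg 5: right by d1 = 17/3 → (-634/15, -3)
  seg 6: right by d7 = 68/3 → (-98/5, -3)
  seg 7: up by d1 = 17/3 → (-98/5, 8/3)
  seg 8: down by d7 = 68/3 → (-98/5, -20)
  seg 9: right by d4 = 40/3 → (-94/15, -20)

d4 = 40/3
d5 = -13/5
d6 = 33/10
d7 = 68/3
d8 = 553/6
endpoint = (-94/15, -20)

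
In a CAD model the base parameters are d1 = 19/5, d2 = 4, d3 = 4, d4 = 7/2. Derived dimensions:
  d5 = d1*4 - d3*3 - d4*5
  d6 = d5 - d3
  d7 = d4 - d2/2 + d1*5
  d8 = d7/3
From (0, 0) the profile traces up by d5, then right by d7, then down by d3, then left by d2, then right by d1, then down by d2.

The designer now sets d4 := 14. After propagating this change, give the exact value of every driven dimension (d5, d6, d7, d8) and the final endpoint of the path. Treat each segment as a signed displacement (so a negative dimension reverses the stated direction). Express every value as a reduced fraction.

d5 = -334/5
d6 = -354/5
d7 = 31
d8 = 31/3
endpoint = (154/5, -374/5)

Apply edit: d4 := 14
  d5 = d1*4 - d3*3 - d4*5 = -334/5
  d6 = d5 - d3 = -354/5
  d7 = d4 - d2/2 + d1*5 = 31
  d8 = d7/3 = 31/3
Walk from origin (0, 0):
  seg 1: up by d5 = -334/5 → (0, -334/5)
  seg 2: right by d7 = 31 → (31, -334/5)
  seg 3: down by d3 = 4 → (31, -354/5)
  seg 4: left by d2 = 4 → (27, -354/5)
  seg 5: right by d1 = 19/5 → (154/5, -354/5)
  seg 6: down by d2 = 4 → (154/5, -374/5)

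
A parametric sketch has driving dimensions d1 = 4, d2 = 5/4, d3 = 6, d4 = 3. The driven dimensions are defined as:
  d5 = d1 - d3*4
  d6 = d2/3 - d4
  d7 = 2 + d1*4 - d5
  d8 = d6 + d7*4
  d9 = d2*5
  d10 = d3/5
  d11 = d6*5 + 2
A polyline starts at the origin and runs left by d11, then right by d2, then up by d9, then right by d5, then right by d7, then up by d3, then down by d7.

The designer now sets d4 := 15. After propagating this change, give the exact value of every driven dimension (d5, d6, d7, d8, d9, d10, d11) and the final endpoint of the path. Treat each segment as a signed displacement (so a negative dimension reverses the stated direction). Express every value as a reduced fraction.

Apply edit: d4 := 15
  d5 = d1 - d3*4 = -20
  d6 = d2/3 - d4 = -175/12
  d7 = 2 + d1*4 - d5 = 38
  d8 = d6 + d7*4 = 1649/12
  d9 = d2*5 = 25/4
  d10 = d3/5 = 6/5
  d11 = d6*5 + 2 = -851/12
Walk from origin (0, 0):
  seg 1: left by d11 = -851/12 → (851/12, 0)
  seg 2: right by d2 = 5/4 → (433/6, 0)
  seg 3: up by d9 = 25/4 → (433/6, 25/4)
  seg 4: right by d5 = -20 → (313/6, 25/4)
  seg 5: right by d7 = 38 → (541/6, 25/4)
  seg 6: up by d3 = 6 → (541/6, 49/4)
  seg 7: down by d7 = 38 → (541/6, -103/4)

d5 = -20
d6 = -175/12
d7 = 38
d8 = 1649/12
d9 = 25/4
d10 = 6/5
d11 = -851/12
endpoint = (541/6, -103/4)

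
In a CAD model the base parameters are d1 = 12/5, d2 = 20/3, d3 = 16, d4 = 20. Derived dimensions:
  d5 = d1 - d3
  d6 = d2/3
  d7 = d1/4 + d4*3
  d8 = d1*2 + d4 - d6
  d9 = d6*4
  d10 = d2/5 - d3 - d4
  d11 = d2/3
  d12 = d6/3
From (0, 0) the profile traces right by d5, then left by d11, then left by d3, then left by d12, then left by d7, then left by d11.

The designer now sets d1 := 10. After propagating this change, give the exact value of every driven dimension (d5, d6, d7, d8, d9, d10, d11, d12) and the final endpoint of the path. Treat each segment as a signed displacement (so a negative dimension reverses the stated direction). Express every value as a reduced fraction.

d5 = -6
d6 = 20/9
d7 = 125/2
d8 = 340/9
d9 = 80/9
d10 = -104/3
d11 = 20/9
d12 = 20/27
endpoint = (-4843/54, 0)

Apply edit: d1 := 10
  d5 = d1 - d3 = -6
  d6 = d2/3 = 20/9
  d7 = d1/4 + d4*3 = 125/2
  d8 = d1*2 + d4 - d6 = 340/9
  d9 = d6*4 = 80/9
  d10 = d2/5 - d3 - d4 = -104/3
  d11 = d2/3 = 20/9
  d12 = d6/3 = 20/27
Walk from origin (0, 0):
  seg 1: right by d5 = -6 → (-6, 0)
  seg 2: left by d11 = 20/9 → (-74/9, 0)
  seg 3: left by d3 = 16 → (-218/9, 0)
  seg 4: left by d12 = 20/27 → (-674/27, 0)
  seg 5: left by d7 = 125/2 → (-4723/54, 0)
  seg 6: left by d11 = 20/9 → (-4843/54, 0)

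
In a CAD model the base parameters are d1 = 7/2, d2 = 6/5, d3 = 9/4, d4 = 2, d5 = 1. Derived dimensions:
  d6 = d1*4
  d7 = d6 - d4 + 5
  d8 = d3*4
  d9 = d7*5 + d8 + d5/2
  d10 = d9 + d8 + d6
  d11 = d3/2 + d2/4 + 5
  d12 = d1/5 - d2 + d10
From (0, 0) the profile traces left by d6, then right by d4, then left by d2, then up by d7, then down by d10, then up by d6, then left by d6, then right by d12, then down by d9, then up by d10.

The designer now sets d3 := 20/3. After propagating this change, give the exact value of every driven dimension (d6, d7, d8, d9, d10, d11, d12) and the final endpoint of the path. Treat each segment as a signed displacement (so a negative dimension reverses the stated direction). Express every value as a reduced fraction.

d6 = 14
d7 = 17
d8 = 80/3
d9 = 673/6
d10 = 917/6
d11 = 259/30
d12 = 457/3
endpoint = (1877/15, -487/6)

Apply edit: d3 := 20/3
  d6 = d1*4 = 14
  d7 = d6 - d4 + 5 = 17
  d8 = d3*4 = 80/3
  d9 = d7*5 + d8 + d5/2 = 673/6
  d10 = d9 + d8 + d6 = 917/6
  d11 = d3/2 + d2/4 + 5 = 259/30
  d12 = d1/5 - d2 + d10 = 457/3
Walk from origin (0, 0):
  seg 1: left by d6 = 14 → (-14, 0)
  seg 2: right by d4 = 2 → (-12, 0)
  seg 3: left by d2 = 6/5 → (-66/5, 0)
  seg 4: up by d7 = 17 → (-66/5, 17)
  seg 5: down by d10 = 917/6 → (-66/5, -815/6)
  seg 6: up by d6 = 14 → (-66/5, -731/6)
  seg 7: left by d6 = 14 → (-136/5, -731/6)
  seg 8: right by d12 = 457/3 → (1877/15, -731/6)
  seg 9: down by d9 = 673/6 → (1877/15, -234)
  seg 10: up by d10 = 917/6 → (1877/15, -487/6)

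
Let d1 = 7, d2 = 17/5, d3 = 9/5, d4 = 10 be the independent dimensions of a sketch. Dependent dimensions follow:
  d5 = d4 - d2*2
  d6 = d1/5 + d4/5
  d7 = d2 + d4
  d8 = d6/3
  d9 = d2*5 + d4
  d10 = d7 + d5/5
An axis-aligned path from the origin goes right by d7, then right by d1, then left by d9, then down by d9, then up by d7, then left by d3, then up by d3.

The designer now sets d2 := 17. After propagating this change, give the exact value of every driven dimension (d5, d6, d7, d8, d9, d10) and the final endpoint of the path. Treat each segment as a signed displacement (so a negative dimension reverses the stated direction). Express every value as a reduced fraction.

Apply edit: d2 := 17
  d5 = d4 - d2*2 = -24
  d6 = d1/5 + d4/5 = 17/5
  d7 = d2 + d4 = 27
  d8 = d6/3 = 17/15
  d9 = d2*5 + d4 = 95
  d10 = d7 + d5/5 = 111/5
Walk from origin (0, 0):
  seg 1: right by d7 = 27 → (27, 0)
  seg 2: right by d1 = 7 → (34, 0)
  seg 3: left by d9 = 95 → (-61, 0)
  seg 4: down by d9 = 95 → (-61, -95)
  seg 5: up by d7 = 27 → (-61, -68)
  seg 6: left by d3 = 9/5 → (-314/5, -68)
  seg 7: up by d3 = 9/5 → (-314/5, -331/5)

d5 = -24
d6 = 17/5
d7 = 27
d8 = 17/15
d9 = 95
d10 = 111/5
endpoint = (-314/5, -331/5)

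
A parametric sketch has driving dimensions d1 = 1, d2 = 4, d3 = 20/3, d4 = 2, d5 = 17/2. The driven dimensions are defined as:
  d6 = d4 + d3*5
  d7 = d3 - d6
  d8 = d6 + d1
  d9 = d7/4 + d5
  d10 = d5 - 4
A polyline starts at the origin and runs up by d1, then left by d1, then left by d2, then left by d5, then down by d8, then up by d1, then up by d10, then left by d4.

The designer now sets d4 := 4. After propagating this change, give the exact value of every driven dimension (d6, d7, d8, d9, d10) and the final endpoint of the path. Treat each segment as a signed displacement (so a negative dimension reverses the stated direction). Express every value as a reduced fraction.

Apply edit: d4 := 4
  d6 = d4 + d3*5 = 112/3
  d7 = d3 - d6 = -92/3
  d8 = d6 + d1 = 115/3
  d9 = d7/4 + d5 = 5/6
  d10 = d5 - 4 = 9/2
Walk from origin (0, 0):
  seg 1: up by d1 = 1 → (0, 1)
  seg 2: left by d1 = 1 → (-1, 1)
  seg 3: left by d2 = 4 → (-5, 1)
  seg 4: left by d5 = 17/2 → (-27/2, 1)
  seg 5: down by d8 = 115/3 → (-27/2, -112/3)
  seg 6: up by d1 = 1 → (-27/2, -109/3)
  seg 7: up by d10 = 9/2 → (-27/2, -191/6)
  seg 8: left by d4 = 4 → (-35/2, -191/6)

d6 = 112/3
d7 = -92/3
d8 = 115/3
d9 = 5/6
d10 = 9/2
endpoint = (-35/2, -191/6)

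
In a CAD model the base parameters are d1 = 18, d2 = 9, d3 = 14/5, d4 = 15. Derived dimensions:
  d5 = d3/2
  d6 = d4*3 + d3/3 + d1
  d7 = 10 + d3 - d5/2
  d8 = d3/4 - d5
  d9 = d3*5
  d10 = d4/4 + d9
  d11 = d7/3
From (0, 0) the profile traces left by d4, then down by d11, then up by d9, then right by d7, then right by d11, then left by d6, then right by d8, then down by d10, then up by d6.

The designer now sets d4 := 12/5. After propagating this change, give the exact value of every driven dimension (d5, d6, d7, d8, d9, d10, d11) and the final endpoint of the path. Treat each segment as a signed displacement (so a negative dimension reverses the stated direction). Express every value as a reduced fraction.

Apply edit: d4 := 12/5
  d5 = d3/2 = 7/5
  d6 = d4*3 + d3/3 + d1 = 392/15
  d7 = 10 + d3 - d5/2 = 121/10
  d8 = d3/4 - d5 = -7/10
  d9 = d3*5 = 14
  d10 = d4/4 + d9 = 73/5
  d11 = d7/3 = 121/30
Walk from origin (0, 0):
  seg 1: left by d4 = 12/5 → (-12/5, 0)
  seg 2: down by d11 = 121/30 → (-12/5, -121/30)
  seg 3: up by d9 = 14 → (-12/5, 299/30)
  seg 4: right by d7 = 121/10 → (97/10, 299/30)
  seg 5: right by d11 = 121/30 → (206/15, 299/30)
  seg 6: left by d6 = 392/15 → (-62/5, 299/30)
  seg 7: right by d8 = -7/10 → (-131/10, 299/30)
  seg 8: down by d10 = 73/5 → (-131/10, -139/30)
  seg 9: up by d6 = 392/15 → (-131/10, 43/2)

d5 = 7/5
d6 = 392/15
d7 = 121/10
d8 = -7/10
d9 = 14
d10 = 73/5
d11 = 121/30
endpoint = (-131/10, 43/2)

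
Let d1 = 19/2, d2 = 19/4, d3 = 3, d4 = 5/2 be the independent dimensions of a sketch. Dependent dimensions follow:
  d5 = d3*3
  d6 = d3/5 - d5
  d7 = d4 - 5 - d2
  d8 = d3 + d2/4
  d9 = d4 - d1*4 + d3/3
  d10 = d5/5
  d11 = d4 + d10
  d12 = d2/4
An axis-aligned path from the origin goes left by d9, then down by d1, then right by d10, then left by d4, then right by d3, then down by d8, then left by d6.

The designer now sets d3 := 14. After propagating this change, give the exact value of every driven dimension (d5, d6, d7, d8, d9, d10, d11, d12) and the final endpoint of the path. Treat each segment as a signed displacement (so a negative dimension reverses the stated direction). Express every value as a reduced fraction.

Apply edit: d3 := 14
  d5 = d3*3 = 42
  d6 = d3/5 - d5 = -196/5
  d7 = d4 - 5 - d2 = -29/4
  d8 = d3 + d2/4 = 243/16
  d9 = d4 - d1*4 + d3/3 = -185/6
  d10 = d5/5 = 42/5
  d11 = d4 + d10 = 109/10
  d12 = d2/4 = 19/16
Walk from origin (0, 0):
  seg 1: left by d9 = -185/6 → (185/6, 0)
  seg 2: down by d1 = 19/2 → (185/6, -19/2)
  seg 3: right by d10 = 42/5 → (1177/30, -19/2)
  seg 4: left by d4 = 5/2 → (551/15, -19/2)
  seg 5: right by d3 = 14 → (761/15, -19/2)
  seg 6: down by d8 = 243/16 → (761/15, -395/16)
  seg 7: left by d6 = -196/5 → (1349/15, -395/16)

d5 = 42
d6 = -196/5
d7 = -29/4
d8 = 243/16
d9 = -185/6
d10 = 42/5
d11 = 109/10
d12 = 19/16
endpoint = (1349/15, -395/16)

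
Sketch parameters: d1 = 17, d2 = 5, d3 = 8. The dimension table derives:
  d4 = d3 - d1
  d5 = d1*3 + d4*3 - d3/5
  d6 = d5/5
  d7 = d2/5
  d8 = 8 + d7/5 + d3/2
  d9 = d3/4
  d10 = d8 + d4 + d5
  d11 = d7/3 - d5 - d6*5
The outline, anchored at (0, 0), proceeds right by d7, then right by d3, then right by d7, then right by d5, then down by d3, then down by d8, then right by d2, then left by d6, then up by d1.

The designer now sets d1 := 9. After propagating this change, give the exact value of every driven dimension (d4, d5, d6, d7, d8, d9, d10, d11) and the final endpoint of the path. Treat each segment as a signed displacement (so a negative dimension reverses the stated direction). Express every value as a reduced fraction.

d4 = -1
d5 = 112/5
d6 = 112/25
d7 = 1
d8 = 61/5
d9 = 2
d10 = 168/5
d11 = -667/15
endpoint = (823/25, -56/5)

Apply edit: d1 := 9
  d4 = d3 - d1 = -1
  d5 = d1*3 + d4*3 - d3/5 = 112/5
  d6 = d5/5 = 112/25
  d7 = d2/5 = 1
  d8 = 8 + d7/5 + d3/2 = 61/5
  d9 = d3/4 = 2
  d10 = d8 + d4 + d5 = 168/5
  d11 = d7/3 - d5 - d6*5 = -667/15
Walk from origin (0, 0):
  seg 1: right by d7 = 1 → (1, 0)
  seg 2: right by d3 = 8 → (9, 0)
  seg 3: right by d7 = 1 → (10, 0)
  seg 4: right by d5 = 112/5 → (162/5, 0)
  seg 5: down by d3 = 8 → (162/5, -8)
  seg 6: down by d8 = 61/5 → (162/5, -101/5)
  seg 7: right by d2 = 5 → (187/5, -101/5)
  seg 8: left by d6 = 112/25 → (823/25, -101/5)
  seg 9: up by d1 = 9 → (823/25, -56/5)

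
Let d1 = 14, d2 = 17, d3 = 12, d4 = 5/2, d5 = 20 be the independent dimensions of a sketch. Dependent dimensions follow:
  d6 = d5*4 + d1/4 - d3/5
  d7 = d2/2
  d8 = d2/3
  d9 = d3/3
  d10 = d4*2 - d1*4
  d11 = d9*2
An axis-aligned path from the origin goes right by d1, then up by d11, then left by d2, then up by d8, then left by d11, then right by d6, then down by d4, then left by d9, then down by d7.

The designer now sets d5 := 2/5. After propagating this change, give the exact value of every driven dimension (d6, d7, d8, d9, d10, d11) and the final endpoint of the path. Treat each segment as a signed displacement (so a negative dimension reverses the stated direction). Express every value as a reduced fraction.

Apply edit: d5 := 2/5
  d6 = d5*4 + d1/4 - d3/5 = 27/10
  d7 = d2/2 = 17/2
  d8 = d2/3 = 17/3
  d9 = d3/3 = 4
  d10 = d4*2 - d1*4 = -51
  d11 = d9*2 = 8
Walk from origin (0, 0):
  seg 1: right by d1 = 14 → (14, 0)
  seg 2: up by d11 = 8 → (14, 8)
  seg 3: left by d2 = 17 → (-3, 8)
  seg 4: up by d8 = 17/3 → (-3, 41/3)
  seg 5: left by d11 = 8 → (-11, 41/3)
  seg 6: right by d6 = 27/10 → (-83/10, 41/3)
  seg 7: down by d4 = 5/2 → (-83/10, 67/6)
  seg 8: left by d9 = 4 → (-123/10, 67/6)
  seg 9: down by d7 = 17/2 → (-123/10, 8/3)

d6 = 27/10
d7 = 17/2
d8 = 17/3
d9 = 4
d10 = -51
d11 = 8
endpoint = (-123/10, 8/3)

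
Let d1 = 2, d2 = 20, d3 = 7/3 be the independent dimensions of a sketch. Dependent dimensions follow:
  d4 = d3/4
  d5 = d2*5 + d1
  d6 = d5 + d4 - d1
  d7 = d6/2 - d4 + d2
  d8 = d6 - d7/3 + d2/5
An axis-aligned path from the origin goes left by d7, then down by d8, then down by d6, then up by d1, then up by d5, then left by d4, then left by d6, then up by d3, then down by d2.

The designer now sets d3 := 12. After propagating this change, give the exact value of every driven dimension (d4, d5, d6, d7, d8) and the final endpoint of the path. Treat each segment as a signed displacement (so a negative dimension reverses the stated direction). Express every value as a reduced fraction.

Apply edit: d3 := 12
  d4 = d3/4 = 3
  d5 = d2*5 + d1 = 102
  d6 = d5 + d4 - d1 = 103
  d7 = d6/2 - d4 + d2 = 137/2
  d8 = d6 - d7/3 + d2/5 = 505/6
Walk from origin (0, 0):
  seg 1: left by d7 = 137/2 → (-137/2, 0)
  seg 2: down by d8 = 505/6 → (-137/2, -505/6)
  seg 3: down by d6 = 103 → (-137/2, -1123/6)
  seg 4: up by d1 = 2 → (-137/2, -1111/6)
  seg 5: up by d5 = 102 → (-137/2, -499/6)
  seg 6: left by d4 = 3 → (-143/2, -499/6)
  seg 7: left by d6 = 103 → (-349/2, -499/6)
  seg 8: up by d3 = 12 → (-349/2, -427/6)
  seg 9: down by d2 = 20 → (-349/2, -547/6)

d4 = 3
d5 = 102
d6 = 103
d7 = 137/2
d8 = 505/6
endpoint = (-349/2, -547/6)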